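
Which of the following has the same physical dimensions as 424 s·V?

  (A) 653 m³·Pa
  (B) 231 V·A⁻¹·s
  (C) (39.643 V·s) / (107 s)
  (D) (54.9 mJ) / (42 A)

Reference: V·s = J·C⁻¹·s = kg·m²·s⁻²·A⁻¹.
Each option:
  (A) Pa·m³ = N·m⁻²·m³ = kg·m²·s⁻²
  (B) V·s·A⁻¹ = J·C⁻¹·s·A⁻¹ = kg·m²·s⁻²·A⁻²
  (C) [kg·m²·s⁻²·A⁻¹] / [s] = kg·m²·s⁻³·A⁻¹
  (D) [kg·m²·s⁻²] / [A] = kg·m²·s⁻²·A⁻¹  ← same
Only (D) matches kg·m²·s⁻²·A⁻¹.

(D)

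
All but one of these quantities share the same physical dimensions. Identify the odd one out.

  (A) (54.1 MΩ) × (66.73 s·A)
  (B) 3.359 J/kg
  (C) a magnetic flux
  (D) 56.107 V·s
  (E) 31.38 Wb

(B)

In SI base units:
  (A) [kg·m²·s⁻³·A⁻²] · [s·A] = kg·m²·s⁻²·A⁻¹
  (B) J·kg⁻¹ = N·m·kg⁻¹ = m²·s⁻²
  (C) [magnetic flux] = kg·m²·s⁻²·A⁻¹
  (D) V·s = J·C⁻¹·s = kg·m²·s⁻²·A⁻¹
  (E) Wb = V·s = kg·m²·s⁻²·A⁻¹
All reduce to kg·m²·s⁻²·A⁻¹ except (B), which is m²·s⁻².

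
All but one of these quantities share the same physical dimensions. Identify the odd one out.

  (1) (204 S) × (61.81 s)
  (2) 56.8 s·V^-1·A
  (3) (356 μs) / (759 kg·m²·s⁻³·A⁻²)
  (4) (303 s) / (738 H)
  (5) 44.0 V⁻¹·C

In SI base units:
  (1) [kg⁻¹·m⁻²·s³·A²] · [s] = kg⁻¹·m⁻²·s⁴·A²
  (2) A·s·V⁻¹ = A·s·(J·C⁻¹)⁻¹ = kg⁻¹·m⁻²·s⁴·A²
  (3) [s] / [kg·m²·s⁻³·A⁻²] = kg⁻¹·m⁻²·s⁴·A²
  (4) [s] / [kg·m²·s⁻²·A⁻²] = kg⁻¹·m⁻²·s³·A²
  (5) C·V⁻¹ = s·A·(J·C⁻¹)⁻¹ = kg⁻¹·m⁻²·s⁴·A²
All reduce to kg⁻¹·m⁻²·s⁴·A² except (4), which is kg⁻¹·m⁻²·s³·A².

(4)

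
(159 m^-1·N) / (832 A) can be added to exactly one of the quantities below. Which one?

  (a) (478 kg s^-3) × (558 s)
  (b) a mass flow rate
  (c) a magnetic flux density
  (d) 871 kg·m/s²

(c)

Reference: [kg·s⁻²] / [A] = kg·s⁻²·A⁻¹.
Each option:
  (a) [kg·s⁻³] · [s] = kg·s⁻²
  (b) [mass flow rate] = kg·s⁻¹
  (c) [magnetic flux density] = kg·s⁻²·A⁻¹  ← same
  (d) kg·m·s⁻²
Only (c) matches kg·s⁻²·A⁻¹.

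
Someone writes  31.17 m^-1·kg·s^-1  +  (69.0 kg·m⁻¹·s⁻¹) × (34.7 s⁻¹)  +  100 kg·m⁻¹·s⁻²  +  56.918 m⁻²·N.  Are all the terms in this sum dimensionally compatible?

In SI base units:
  31.17 m^-1·kg·s^-1:  kg·m⁻¹·s⁻¹
  (69.0 kg·m⁻¹·s⁻¹) × (34.7 s⁻¹):  [kg·m⁻¹·s⁻¹] · [s⁻¹] = kg·m⁻¹·s⁻²
  100 kg·m⁻¹·s⁻²:  kg·m⁻¹·s⁻²
  56.918 m⁻²·N:  N·m⁻² = kg·m·s⁻²·m⁻² = kg·m⁻¹·s⁻²
The terms do not share a single dimension (kg·m⁻¹·s⁻² vs kg·m⁻¹·s⁻¹).

No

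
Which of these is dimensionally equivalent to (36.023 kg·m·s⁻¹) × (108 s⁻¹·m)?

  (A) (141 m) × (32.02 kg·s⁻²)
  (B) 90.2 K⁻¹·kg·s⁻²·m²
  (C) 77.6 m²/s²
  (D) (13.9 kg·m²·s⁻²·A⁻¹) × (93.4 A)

(D)

Reference: [kg·m·s⁻¹] · [m·s⁻¹] = kg·m²·s⁻².
Each option:
  (A) [m] · [kg·s⁻²] = kg·m·s⁻²
  (B) kg·m²·s⁻²·K⁻¹
  (C) m²·s⁻²
  (D) [kg·m²·s⁻²·A⁻¹] · [A] = kg·m²·s⁻²  ← same
Only (D) matches kg·m²·s⁻².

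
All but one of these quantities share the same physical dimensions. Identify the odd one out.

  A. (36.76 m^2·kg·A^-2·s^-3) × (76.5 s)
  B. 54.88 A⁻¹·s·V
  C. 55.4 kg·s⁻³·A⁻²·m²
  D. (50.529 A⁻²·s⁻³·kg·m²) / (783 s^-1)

C.

In SI base units:
  A. [kg·m²·s⁻³·A⁻²] · [s] = kg·m²·s⁻²·A⁻²
  B. V·s·A⁻¹ = J·C⁻¹·s·A⁻¹ = kg·m²·s⁻²·A⁻²
  C. kg·m²·s⁻³·A⁻²
  D. [kg·m²·s⁻³·A⁻²] / [s⁻¹] = kg·m²·s⁻²·A⁻²
All reduce to kg·m²·s⁻²·A⁻² except C., which is kg·m²·s⁻³·A⁻².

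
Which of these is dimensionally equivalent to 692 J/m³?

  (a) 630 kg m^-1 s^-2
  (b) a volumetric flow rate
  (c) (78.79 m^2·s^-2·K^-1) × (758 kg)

(a)

Reference: J·m⁻³ = N·m·m⁻³ = kg·m⁻¹·s⁻².
Each option:
  (a) kg·m⁻¹·s⁻²  ← same
  (b) [volumetric flow rate] = m³·s⁻¹
  (c) [m²·s⁻²·K⁻¹] · [kg] = kg·m²·s⁻²·K⁻¹
Only (a) matches kg·m⁻¹·s⁻².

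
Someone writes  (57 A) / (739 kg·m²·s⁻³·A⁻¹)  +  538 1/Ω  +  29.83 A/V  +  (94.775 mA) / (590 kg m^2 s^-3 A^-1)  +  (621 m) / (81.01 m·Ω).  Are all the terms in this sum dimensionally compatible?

Dimensions:
  (57 A) / (739 kg·m²·s⁻³·A⁻¹):  [A] / [kg·m²·s⁻³·A⁻¹] = kg⁻¹·m⁻²·s³·A²
  538 1/Ω:  Ω⁻¹ = (V·A⁻¹)⁻¹ = kg⁻¹·m⁻²·s³·A²
  29.83 A/V:  A·V⁻¹ = A·(J·C⁻¹)⁻¹ = kg⁻¹·m⁻²·s³·A²
  (94.775 mA) / (590 kg m^2 s^-3 A^-1):  [A] / [kg·m²·s⁻³·A⁻¹] = kg⁻¹·m⁻²·s³·A²
  (621 m) / (81.01 m·Ω):  [m] / [kg·m³·s⁻³·A⁻²] = kg⁻¹·m⁻²·s³·A²
Every term reduces to kg⁻¹·m⁻²·s³·A².

Yes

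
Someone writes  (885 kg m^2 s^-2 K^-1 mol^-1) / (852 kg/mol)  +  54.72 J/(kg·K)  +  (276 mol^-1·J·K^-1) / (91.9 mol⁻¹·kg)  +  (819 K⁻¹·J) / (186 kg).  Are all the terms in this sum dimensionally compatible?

Reduce each to base SI dimensions:
  (885 kg m^2 s^-2 K^-1 mol^-1) / (852 kg/mol):  [kg·m²·s⁻²·K⁻¹·mol⁻¹] / [kg·mol⁻¹] = m²·s⁻²·K⁻¹
  54.72 J/(kg·K):  J·kg⁻¹·K⁻¹ = N·m·kg⁻¹·K⁻¹ = m²·s⁻²·K⁻¹
  (276 mol^-1·J·K^-1) / (91.9 mol⁻¹·kg):  [kg·m²·s⁻²·K⁻¹·mol⁻¹] / [kg·mol⁻¹] = m²·s⁻²·K⁻¹
  (819 K⁻¹·J) / (186 kg):  [kg·m²·s⁻²·K⁻¹] / [kg] = m²·s⁻²·K⁻¹
Every term reduces to m²·s⁻²·K⁻¹.

Yes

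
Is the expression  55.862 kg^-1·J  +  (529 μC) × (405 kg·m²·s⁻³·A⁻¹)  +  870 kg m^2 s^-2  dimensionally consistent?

No

Dimensions:
  55.862 kg^-1·J:  J·kg⁻¹ = N·m·kg⁻¹ = m²·s⁻²
  (529 μC) × (405 kg·m²·s⁻³·A⁻¹):  [s·A] · [kg·m²·s⁻³·A⁻¹] = kg·m²·s⁻²
  870 kg m^2 s^-2:  kg·m²·s⁻²
The terms do not share a single dimension (kg·m²·s⁻² vs m²·s⁻²).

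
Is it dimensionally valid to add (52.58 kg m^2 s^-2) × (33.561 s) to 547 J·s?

Yes

Expand each in SI base units:
  (52.58 kg m^2 s^-2) × (33.561 s):  [kg·m²·s⁻²] · [s] = kg·m²·s⁻¹
  547 J·s:  J·s = N·m·s = kg·m²·s⁻¹
Both are kg·m²·s⁻¹, so they have the same dimensions and can be added.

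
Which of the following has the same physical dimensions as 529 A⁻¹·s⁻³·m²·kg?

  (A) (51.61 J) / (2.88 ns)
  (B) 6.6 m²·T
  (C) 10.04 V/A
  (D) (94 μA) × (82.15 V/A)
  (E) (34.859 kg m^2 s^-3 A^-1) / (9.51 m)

Reference: kg·m²·s⁻³·A⁻¹.
Each option:
  (A) [kg·m²·s⁻²] / [s] = kg·m²·s⁻³
  (B) T·m² = Wb·m⁻²·m² = kg·m²·s⁻²·A⁻¹
  (C) V·A⁻¹ = J·C⁻¹·A⁻¹ = kg·m²·s⁻³·A⁻²
  (D) [A] · [kg·m²·s⁻³·A⁻²] = kg·m²·s⁻³·A⁻¹  ← same
  (E) [kg·m²·s⁻³·A⁻¹] / [m] = kg·m·s⁻³·A⁻¹
Only (D) matches kg·m²·s⁻³·A⁻¹.

(D)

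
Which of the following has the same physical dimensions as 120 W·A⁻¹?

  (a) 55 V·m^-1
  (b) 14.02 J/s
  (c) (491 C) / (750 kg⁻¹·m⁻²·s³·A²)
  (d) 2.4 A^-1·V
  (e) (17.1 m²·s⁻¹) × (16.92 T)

(e)

Reference: W·A⁻¹ = J·s⁻¹·A⁻¹ = kg·m²·s⁻³·A⁻¹.
Each option:
  (a) V·m⁻¹ = J·C⁻¹·m⁻¹ = kg·m·s⁻³·A⁻¹
  (b) J·s⁻¹ = N·m·s⁻¹ = kg·m²·s⁻³
  (c) [s·A] / [kg⁻¹·m⁻²·s³·A²] = kg·m²·s⁻²·A⁻¹
  (d) V·A⁻¹ = J·C⁻¹·A⁻¹ = kg·m²·s⁻³·A⁻²
  (e) [m²·s⁻¹] · [kg·s⁻²·A⁻¹] = kg·m²·s⁻³·A⁻¹  ← same
Only (e) matches kg·m²·s⁻³·A⁻¹.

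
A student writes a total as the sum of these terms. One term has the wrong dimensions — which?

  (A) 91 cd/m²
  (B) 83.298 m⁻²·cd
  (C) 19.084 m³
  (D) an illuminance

In SI base units:
  (A) cd·m⁻² = m⁻²·cd
  (B) m⁻²·cd
  (C) m³
  (D) [illuminance] = m⁻²·cd
All reduce to m⁻²·cd except (C), which is m³.

(C)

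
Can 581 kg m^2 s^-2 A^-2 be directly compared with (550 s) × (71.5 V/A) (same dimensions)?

Reduce each to base SI dimensions:
  581 kg m^2 s^-2 A^-2:  kg·m²·s⁻²·A⁻²
  (550 s) × (71.5 V/A):  [s] · [kg·m²·s⁻³·A⁻²] = kg·m²·s⁻²·A⁻²
Both are kg·m²·s⁻²·A⁻², so they have the same dimensions and can be added.

Yes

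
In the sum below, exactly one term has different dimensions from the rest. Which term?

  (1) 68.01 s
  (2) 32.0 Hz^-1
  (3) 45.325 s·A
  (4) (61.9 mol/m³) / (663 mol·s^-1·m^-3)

Work out the base dimensions of each:
  (1) s
  (2) Hz⁻¹ = (s⁻¹)⁻¹ = s
  (3) A·s = s·A
  (4) [m⁻³·mol] / [m⁻³·s⁻¹·mol] = s
All reduce to s except (3), which is s·A.

(3)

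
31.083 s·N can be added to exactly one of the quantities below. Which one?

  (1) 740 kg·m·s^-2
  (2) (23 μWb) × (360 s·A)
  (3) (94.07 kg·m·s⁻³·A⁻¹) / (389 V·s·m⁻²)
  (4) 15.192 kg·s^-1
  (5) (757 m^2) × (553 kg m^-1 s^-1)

(5)

Reference: N·s = kg·m·s⁻²·s = kg·m·s⁻¹.
Each option:
  (1) kg·m·s⁻²
  (2) [kg·m²·s⁻²·A⁻¹] · [s·A] = kg·m²·s⁻¹
  (3) [kg·m·s⁻³·A⁻¹] / [kg·s⁻²·A⁻¹] = m·s⁻¹
  (4) kg·s⁻¹
  (5) [m²] · [kg·m⁻¹·s⁻¹] = kg·m·s⁻¹  ← same
Only (5) matches kg·m·s⁻¹.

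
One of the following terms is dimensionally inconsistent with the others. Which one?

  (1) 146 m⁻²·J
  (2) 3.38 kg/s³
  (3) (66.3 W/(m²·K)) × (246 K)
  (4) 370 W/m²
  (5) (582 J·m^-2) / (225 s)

(1)

In SI base units:
  (1) J·m⁻² = N·m·m⁻² = kg·s⁻²
  (2) kg·s⁻³
  (3) [kg·s⁻³·K⁻¹] · [K] = kg·s⁻³
  (4) W·m⁻² = J·s⁻¹·m⁻² = kg·s⁻³
  (5) [kg·s⁻²] / [s] = kg·s⁻³
All reduce to kg·s⁻³ except (1), which is kg·s⁻².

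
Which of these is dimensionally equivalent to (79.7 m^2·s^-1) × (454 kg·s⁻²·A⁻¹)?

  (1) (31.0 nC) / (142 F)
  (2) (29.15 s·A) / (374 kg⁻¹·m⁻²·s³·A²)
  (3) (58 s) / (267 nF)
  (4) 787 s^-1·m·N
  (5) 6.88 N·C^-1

Reference: [m²·s⁻¹] · [kg·s⁻²·A⁻¹] = kg·m²·s⁻³·A⁻¹.
Each option:
  (1) [s·A] / [kg⁻¹·m⁻²·s⁴·A²] = kg·m²·s⁻³·A⁻¹  ← same
  (2) [s·A] / [kg⁻¹·m⁻²·s³·A²] = kg·m²·s⁻²·A⁻¹
  (3) [s] / [kg⁻¹·m⁻²·s⁴·A²] = kg·m²·s⁻³·A⁻²
  (4) N·m·s⁻¹ = kg·m·s⁻²·m·s⁻¹ = kg·m²·s⁻³
  (5) N·C⁻¹ = kg·m·s⁻²·(s·A)⁻¹ = kg·m·s⁻³·A⁻¹
Only (1) matches kg·m²·s⁻³·A⁻¹.

(1)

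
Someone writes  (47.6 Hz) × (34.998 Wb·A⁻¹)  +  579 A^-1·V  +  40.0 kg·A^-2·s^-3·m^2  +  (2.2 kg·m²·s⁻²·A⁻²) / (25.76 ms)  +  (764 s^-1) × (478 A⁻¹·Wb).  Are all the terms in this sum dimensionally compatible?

In SI base units:
  (47.6 Hz) × (34.998 Wb·A⁻¹):  [s⁻¹] · [kg·m²·s⁻²·A⁻²] = kg·m²·s⁻³·A⁻²
  579 A^-1·V:  V·A⁻¹ = J·C⁻¹·A⁻¹ = kg·m²·s⁻³·A⁻²
  40.0 kg·A^-2·s^-3·m^2:  kg·m²·s⁻³·A⁻²
  (2.2 kg·m²·s⁻²·A⁻²) / (25.76 ms):  [kg·m²·s⁻²·A⁻²] / [s] = kg·m²·s⁻³·A⁻²
  (764 s^-1) × (478 A⁻¹·Wb):  [s⁻¹] · [kg·m²·s⁻²·A⁻²] = kg·m²·s⁻³·A⁻²
Every term reduces to kg·m²·s⁻³·A⁻².

Yes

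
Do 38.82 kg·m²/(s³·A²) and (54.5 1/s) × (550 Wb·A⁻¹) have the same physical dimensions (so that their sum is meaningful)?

Reduce each to base SI dimensions:
  38.82 kg·m²/(s³·A²):  kg·m²·s⁻³·A⁻²
  (54.5 1/s) × (550 Wb·A⁻¹):  [s⁻¹] · [kg·m²·s⁻²·A⁻²] = kg·m²·s⁻³·A⁻²
Both are kg·m²·s⁻³·A⁻², so they have the same dimensions and can be added.

Yes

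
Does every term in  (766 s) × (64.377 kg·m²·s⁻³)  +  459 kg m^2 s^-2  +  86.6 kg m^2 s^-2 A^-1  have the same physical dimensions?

Work out the base dimensions of each:
  (766 s) × (64.377 kg·m²·s⁻³):  [s] · [kg·m²·s⁻³] = kg·m²·s⁻²
  459 kg m^2 s^-2:  kg·m²·s⁻²
  86.6 kg m^2 s^-2 A^-1:  kg·m²·s⁻²·A⁻¹
The terms do not share a single dimension (kg·m²·s⁻² vs kg·m²·s⁻²·A⁻¹).

No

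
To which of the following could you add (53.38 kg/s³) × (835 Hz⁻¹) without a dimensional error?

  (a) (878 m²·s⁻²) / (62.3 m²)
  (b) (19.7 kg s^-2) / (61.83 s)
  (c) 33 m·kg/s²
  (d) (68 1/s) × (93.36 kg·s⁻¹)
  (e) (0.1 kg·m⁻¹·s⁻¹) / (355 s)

Reference: [kg·s⁻³] · [s] = kg·s⁻².
Each option:
  (a) [m²·s⁻²] / [m²] = s⁻²
  (b) [kg·s⁻²] / [s] = kg·s⁻³
  (c) kg·m·s⁻²
  (d) [s⁻¹] · [kg·s⁻¹] = kg·s⁻²  ← same
  (e) [kg·m⁻¹·s⁻¹] / [s] = kg·m⁻¹·s⁻²
Only (d) matches kg·s⁻².

(d)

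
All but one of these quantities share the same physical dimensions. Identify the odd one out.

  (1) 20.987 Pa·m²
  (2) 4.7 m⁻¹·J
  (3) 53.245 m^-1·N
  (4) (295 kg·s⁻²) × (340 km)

Reduce each to base SI dimensions:
  (1) Pa·m² = N·m⁻²·m² = kg·m·s⁻²
  (2) J·m⁻¹ = N·m·m⁻¹ = kg·m·s⁻²
  (3) N·m⁻¹ = kg·m·s⁻²·m⁻¹ = kg·s⁻²
  (4) [kg·s⁻²] · [m] = kg·m·s⁻²
All reduce to kg·m·s⁻² except (3), which is kg·s⁻².

(3)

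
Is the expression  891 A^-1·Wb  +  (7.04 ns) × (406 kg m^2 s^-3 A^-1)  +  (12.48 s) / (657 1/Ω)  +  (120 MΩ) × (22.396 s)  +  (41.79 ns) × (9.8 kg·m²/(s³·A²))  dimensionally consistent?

No

Reduce each to base SI dimensions:
  891 A^-1·Wb:  Wb·A⁻¹ = V·s·A⁻¹ = kg·m²·s⁻²·A⁻²
  (7.04 ns) × (406 kg m^2 s^-3 A^-1):  [s] · [kg·m²·s⁻³·A⁻¹] = kg·m²·s⁻²·A⁻¹
  (12.48 s) / (657 1/Ω):  [s] / [kg⁻¹·m⁻²·s³·A²] = kg·m²·s⁻²·A⁻²
  (120 MΩ) × (22.396 s):  [kg·m²·s⁻³·A⁻²] · [s] = kg·m²·s⁻²·A⁻²
  (41.79 ns) × (9.8 kg·m²/(s³·A²)):  [s] · [kg·m²·s⁻³·A⁻²] = kg·m²·s⁻²·A⁻²
The terms do not share a single dimension (kg·m²·s⁻²·A⁻² vs kg·m²·s⁻²·A⁻¹).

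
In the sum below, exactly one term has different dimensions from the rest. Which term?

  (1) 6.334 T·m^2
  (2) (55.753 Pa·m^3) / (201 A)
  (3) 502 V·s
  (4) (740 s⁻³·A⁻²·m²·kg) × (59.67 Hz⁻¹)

(4)

Work out the base dimensions of each:
  (1) T·m² = Wb·m⁻²·m² = kg·m²·s⁻²·A⁻¹
  (2) [kg·m²·s⁻²] / [A] = kg·m²·s⁻²·A⁻¹
  (3) V·s = J·C⁻¹·s = kg·m²·s⁻²·A⁻¹
  (4) [kg·m²·s⁻³·A⁻²] · [s] = kg·m²·s⁻²·A⁻²
All reduce to kg·m²·s⁻²·A⁻¹ except (4), which is kg·m²·s⁻²·A⁻².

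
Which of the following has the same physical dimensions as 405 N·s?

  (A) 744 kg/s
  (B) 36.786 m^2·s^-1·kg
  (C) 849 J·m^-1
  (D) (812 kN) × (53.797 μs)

Reference: N·s = kg·m·s⁻²·s = kg·m·s⁻¹.
Each option:
  (A) kg·s⁻¹
  (B) kg·m²·s⁻¹
  (C) J·m⁻¹ = N·m·m⁻¹ = kg·m·s⁻²
  (D) [kg·m·s⁻²] · [s] = kg·m·s⁻¹  ← same
Only (D) matches kg·m·s⁻¹.

(D)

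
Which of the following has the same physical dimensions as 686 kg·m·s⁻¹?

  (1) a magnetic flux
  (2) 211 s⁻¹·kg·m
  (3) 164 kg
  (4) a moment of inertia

Reference: kg·m·s⁻¹.
Each option:
  (1) [magnetic flux] = kg·m²·s⁻²·A⁻¹
  (2) kg·m·s⁻¹  ← same
  (3) kg
  (4) [moment of inertia] = kg·m²
Only (2) matches kg·m·s⁻¹.

(2)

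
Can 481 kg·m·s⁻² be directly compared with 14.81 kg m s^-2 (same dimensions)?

Yes

Work out the base dimensions of each:
  481 kg·m·s⁻²:  kg·m·s⁻²
  14.81 kg m s^-2:  kg·m·s⁻²
Both are kg·m·s⁻², so they have the same dimensions and can be added.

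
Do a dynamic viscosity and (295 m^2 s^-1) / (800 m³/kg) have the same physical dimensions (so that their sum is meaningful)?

Yes

Reduce each to base SI dimensions:
  a dynamic viscosity:  [dynamic viscosity] = kg·m⁻¹·s⁻¹
  (295 m^2 s^-1) / (800 m³/kg):  [m²·s⁻¹] / [kg⁻¹·m³] = kg·m⁻¹·s⁻¹
Both are kg·m⁻¹·s⁻¹, so they have the same dimensions and can be added.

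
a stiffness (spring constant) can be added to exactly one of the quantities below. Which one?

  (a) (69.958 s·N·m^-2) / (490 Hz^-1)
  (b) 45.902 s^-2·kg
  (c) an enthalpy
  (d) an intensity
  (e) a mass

(b)

Reference: [stiffness (spring constant)] = kg·s⁻².
Each option:
  (a) [kg·m⁻¹·s⁻¹] / [s] = kg·m⁻¹·s⁻²
  (b) kg·s⁻²  ← same
  (c) [enthalpy] = kg·m²·s⁻²
  (d) [intensity] = kg·s⁻³
  (e) [mass] = kg
Only (b) matches kg·s⁻².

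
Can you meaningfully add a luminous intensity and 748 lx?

Expand each in SI base units:
  a luminous intensity:  [luminous intensity] = cd
  748 lx:  lx = lm·m⁻² = m⁻²·cd
cd ≠ m⁻²·cd, so they cannot be added.

No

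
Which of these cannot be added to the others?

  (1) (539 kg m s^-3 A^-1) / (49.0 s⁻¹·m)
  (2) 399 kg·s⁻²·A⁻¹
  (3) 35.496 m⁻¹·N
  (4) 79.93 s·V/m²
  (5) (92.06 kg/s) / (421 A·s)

Reduce each to base SI dimensions:
  (1) [kg·m·s⁻³·A⁻¹] / [m·s⁻¹] = kg·s⁻²·A⁻¹
  (2) kg·s⁻²·A⁻¹
  (3) N·m⁻¹ = kg·m·s⁻²·m⁻¹ = kg·s⁻²
  (4) V·s·m⁻² = J·C⁻¹·s·m⁻² = kg·s⁻²·A⁻¹
  (5) [kg·s⁻¹] / [s·A] = kg·s⁻²·A⁻¹
All reduce to kg·s⁻²·A⁻¹ except (3), which is kg·s⁻².

(3)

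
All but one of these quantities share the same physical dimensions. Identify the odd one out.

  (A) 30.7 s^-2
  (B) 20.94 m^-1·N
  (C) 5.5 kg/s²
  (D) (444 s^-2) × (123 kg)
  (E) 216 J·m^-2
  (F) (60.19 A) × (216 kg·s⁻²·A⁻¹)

(A)

Reduce each to base SI dimensions:
  (A) s⁻²
  (B) N·m⁻¹ = kg·m·s⁻²·m⁻¹ = kg·s⁻²
  (C) kg·s⁻²
  (D) [s⁻²] · [kg] = kg·s⁻²
  (E) J·m⁻² = N·m·m⁻² = kg·s⁻²
  (F) [A] · [kg·s⁻²·A⁻¹] = kg·s⁻²
All reduce to kg·s⁻² except (A), which is s⁻².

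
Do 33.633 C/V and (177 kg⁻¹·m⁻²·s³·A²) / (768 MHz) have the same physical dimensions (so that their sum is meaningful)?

Yes

Reduce each to base SI dimensions:
  33.633 C/V:  C·V⁻¹ = s·A·(J·C⁻¹)⁻¹ = kg⁻¹·m⁻²·s⁴·A²
  (177 kg⁻¹·m⁻²·s³·A²) / (768 MHz):  [kg⁻¹·m⁻²·s³·A²] / [s⁻¹] = kg⁻¹·m⁻²·s⁴·A²
Both are kg⁻¹·m⁻²·s⁴·A², so they have the same dimensions and can be added.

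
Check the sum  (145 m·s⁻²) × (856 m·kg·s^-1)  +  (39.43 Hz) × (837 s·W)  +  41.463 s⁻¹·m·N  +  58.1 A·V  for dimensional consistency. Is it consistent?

In SI base units:
  (145 m·s⁻²) × (856 m·kg·s^-1):  [m·s⁻²] · [kg·m·s⁻¹] = kg·m²·s⁻³
  (39.43 Hz) × (837 s·W):  [s⁻¹] · [kg·m²·s⁻²] = kg·m²·s⁻³
  41.463 s⁻¹·m·N:  N·m·s⁻¹ = kg·m·s⁻²·m·s⁻¹ = kg·m²·s⁻³
  58.1 A·V:  V·A = J·C⁻¹·A = kg·m²·s⁻³
Every term reduces to kg·m²·s⁻³.

Yes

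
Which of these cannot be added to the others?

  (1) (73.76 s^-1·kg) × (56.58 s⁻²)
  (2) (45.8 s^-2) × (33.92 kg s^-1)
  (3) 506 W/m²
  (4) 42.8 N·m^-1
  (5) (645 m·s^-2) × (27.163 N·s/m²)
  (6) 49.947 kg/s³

(4)

Work out the base dimensions of each:
  (1) [kg·s⁻¹] · [s⁻²] = kg·s⁻³
  (2) [s⁻²] · [kg·s⁻¹] = kg·s⁻³
  (3) W·m⁻² = J·s⁻¹·m⁻² = kg·s⁻³
  (4) N·m⁻¹ = kg·m·s⁻²·m⁻¹ = kg·s⁻²
  (5) [m·s⁻²] · [kg·m⁻¹·s⁻¹] = kg·s⁻³
  (6) kg·s⁻³
All reduce to kg·s⁻³ except (4), which is kg·s⁻².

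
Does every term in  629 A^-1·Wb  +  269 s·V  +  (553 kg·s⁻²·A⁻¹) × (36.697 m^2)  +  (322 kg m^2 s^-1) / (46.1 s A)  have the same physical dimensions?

Dimensions:
  629 A^-1·Wb:  Wb·A⁻¹ = V·s·A⁻¹ = kg·m²·s⁻²·A⁻²
  269 s·V:  V·s = J·C⁻¹·s = kg·m²·s⁻²·A⁻¹
  (553 kg·s⁻²·A⁻¹) × (36.697 m^2):  [kg·s⁻²·A⁻¹] · [m²] = kg·m²·s⁻²·A⁻¹
  (322 kg m^2 s^-1) / (46.1 s A):  [kg·m²·s⁻¹] / [s·A] = kg·m²·s⁻²·A⁻¹
The terms do not share a single dimension (kg·m²·s⁻²·A⁻² vs kg·m²·s⁻²·A⁻¹).

No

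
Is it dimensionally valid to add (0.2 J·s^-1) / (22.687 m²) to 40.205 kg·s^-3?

Dimensions:
  (0.2 J·s^-1) / (22.687 m²):  [kg·m²·s⁻³] / [m²] = kg·s⁻³
  40.205 kg·s^-3:  kg·s⁻³
Both are kg·s⁻³, so they have the same dimensions and can be added.

Yes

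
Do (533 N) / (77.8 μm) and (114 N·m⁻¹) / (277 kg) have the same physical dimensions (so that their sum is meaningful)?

In SI base units:
  (533 N) / (77.8 μm):  [kg·m·s⁻²] / [m] = kg·s⁻²
  (114 N·m⁻¹) / (277 kg):  [kg·s⁻²] / [kg] = s⁻²
kg·s⁻² ≠ s⁻², so they cannot be added.

No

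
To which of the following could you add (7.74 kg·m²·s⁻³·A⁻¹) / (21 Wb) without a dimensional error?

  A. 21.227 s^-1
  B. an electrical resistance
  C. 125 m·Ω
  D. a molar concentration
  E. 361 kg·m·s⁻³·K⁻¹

A.

Reference: [kg·m²·s⁻³·A⁻¹] / [kg·m²·s⁻²·A⁻¹] = s⁻¹.
Each option:
  A. s⁻¹  ← same
  B. [electrical resistance] = kg·m²·s⁻³·A⁻²
  C. Ω·m = V·A⁻¹·m = kg·m³·s⁻³·A⁻²
  D. [molar concentration] = m⁻³·mol
  E. kg·m·s⁻³·K⁻¹
Only A. matches s⁻¹.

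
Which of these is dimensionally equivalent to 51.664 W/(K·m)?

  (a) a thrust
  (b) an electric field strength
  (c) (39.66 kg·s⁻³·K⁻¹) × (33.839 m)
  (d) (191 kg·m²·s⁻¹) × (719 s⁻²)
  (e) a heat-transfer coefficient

Reference: W·m⁻¹·K⁻¹ = J·s⁻¹·m⁻¹·K⁻¹ = kg·m·s⁻³·K⁻¹.
Each option:
  (a) [thrust] = kg·m·s⁻²
  (b) [electric field strength] = kg·m·s⁻³·A⁻¹
  (c) [kg·s⁻³·K⁻¹] · [m] = kg·m·s⁻³·K⁻¹  ← same
  (d) [kg·m²·s⁻¹] · [s⁻²] = kg·m²·s⁻³
  (e) [heat-transfer coefficient] = kg·s⁻³·K⁻¹
Only (c) matches kg·m·s⁻³·K⁻¹.

(c)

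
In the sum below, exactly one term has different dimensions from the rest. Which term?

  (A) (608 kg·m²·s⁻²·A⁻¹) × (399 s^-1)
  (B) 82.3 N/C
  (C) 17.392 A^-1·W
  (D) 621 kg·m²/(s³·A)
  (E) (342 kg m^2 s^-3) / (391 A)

Expand each in SI base units:
  (A) [kg·m²·s⁻²·A⁻¹] · [s⁻¹] = kg·m²·s⁻³·A⁻¹
  (B) N·C⁻¹ = kg·m·s⁻²·(s·A)⁻¹ = kg·m·s⁻³·A⁻¹
  (C) W·A⁻¹ = J·s⁻¹·A⁻¹ = kg·m²·s⁻³·A⁻¹
  (D) kg·m²·s⁻³·A⁻¹
  (E) [kg·m²·s⁻³] / [A] = kg·m²·s⁻³·A⁻¹
All reduce to kg·m²·s⁻³·A⁻¹ except (B), which is kg·m·s⁻³·A⁻¹.

(B)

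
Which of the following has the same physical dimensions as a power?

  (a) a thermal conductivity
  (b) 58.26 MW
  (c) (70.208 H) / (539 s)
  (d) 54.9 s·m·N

(b)

Reference: [power] = kg·m²·s⁻³.
Each option:
  (a) [thermal conductivity] = kg·m·s⁻³·K⁻¹
  (b) W = J·s⁻¹ = kg·m²·s⁻³  ← same
  (c) [kg·m²·s⁻²·A⁻²] / [s] = kg·m²·s⁻³·A⁻²
  (d) N·m·s = kg·m·s⁻²·m·s = kg·m²·s⁻¹
Only (b) matches kg·m²·s⁻³.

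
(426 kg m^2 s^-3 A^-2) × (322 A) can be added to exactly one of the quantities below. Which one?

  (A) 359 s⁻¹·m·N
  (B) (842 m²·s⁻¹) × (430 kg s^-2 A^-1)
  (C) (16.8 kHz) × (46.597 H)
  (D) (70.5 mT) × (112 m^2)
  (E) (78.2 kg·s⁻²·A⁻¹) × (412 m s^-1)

Reference: [kg·m²·s⁻³·A⁻²] · [A] = kg·m²·s⁻³·A⁻¹.
Each option:
  (A) N·m·s⁻¹ = kg·m·s⁻²·m·s⁻¹ = kg·m²·s⁻³
  (B) [m²·s⁻¹] · [kg·s⁻²·A⁻¹] = kg·m²·s⁻³·A⁻¹  ← same
  (C) [s⁻¹] · [kg·m²·s⁻²·A⁻²] = kg·m²·s⁻³·A⁻²
  (D) [kg·s⁻²·A⁻¹] · [m²] = kg·m²·s⁻²·A⁻¹
  (E) [kg·s⁻²·A⁻¹] · [m·s⁻¹] = kg·m·s⁻³·A⁻¹
Only (B) matches kg·m²·s⁻³·A⁻¹.

(B)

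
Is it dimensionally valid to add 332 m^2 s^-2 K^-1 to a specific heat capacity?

Yes

Expand each in SI base units:
  332 m^2 s^-2 K^-1:  m²·s⁻²·K⁻¹
  a specific heat capacity:  [specific heat capacity] = m²·s⁻²·K⁻¹
Both are m²·s⁻²·K⁻¹, so they have the same dimensions and can be added.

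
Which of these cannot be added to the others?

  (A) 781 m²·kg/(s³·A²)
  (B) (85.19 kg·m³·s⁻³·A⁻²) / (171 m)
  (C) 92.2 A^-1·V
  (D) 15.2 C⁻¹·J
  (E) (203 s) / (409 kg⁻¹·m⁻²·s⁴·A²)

(D)

Dimensions:
  (A) kg·m²·s⁻³·A⁻²
  (B) [kg·m³·s⁻³·A⁻²] / [m] = kg·m²·s⁻³·A⁻²
  (C) V·A⁻¹ = J·C⁻¹·A⁻¹ = kg·m²·s⁻³·A⁻²
  (D) J·C⁻¹ = N·m·(s·A)⁻¹ = kg·m²·s⁻³·A⁻¹
  (E) [s] / [kg⁻¹·m⁻²·s⁴·A²] = kg·m²·s⁻³·A⁻²
All reduce to kg·m²·s⁻³·A⁻² except (D), which is kg·m²·s⁻³·A⁻¹.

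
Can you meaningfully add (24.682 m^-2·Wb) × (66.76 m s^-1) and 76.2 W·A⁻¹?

Expand each in SI base units:
  (24.682 m^-2·Wb) × (66.76 m s^-1):  [kg·s⁻²·A⁻¹] · [m·s⁻¹] = kg·m·s⁻³·A⁻¹
  76.2 W·A⁻¹:  W·A⁻¹ = J·s⁻¹·A⁻¹ = kg·m²·s⁻³·A⁻¹
kg·m·s⁻³·A⁻¹ ≠ kg·m²·s⁻³·A⁻¹, so they cannot be added.

No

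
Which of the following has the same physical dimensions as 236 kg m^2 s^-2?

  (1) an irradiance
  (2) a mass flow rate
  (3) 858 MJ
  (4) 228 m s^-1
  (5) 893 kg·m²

(3)

Reference: kg·m²·s⁻².
Each option:
  (1) [irradiance] = kg·s⁻³
  (2) [mass flow rate] = kg·s⁻¹
  (3) J = N·m = kg·m²·s⁻²  ← same
  (4) m·s⁻¹
  (5) kg·m²
Only (3) matches kg·m²·s⁻².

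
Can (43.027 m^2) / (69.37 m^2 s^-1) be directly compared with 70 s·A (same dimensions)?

No

Reduce each to base SI dimensions:
  (43.027 m^2) / (69.37 m^2 s^-1):  [m²] / [m²·s⁻¹] = s
  70 s·A:  A·s = s·A
s ≠ s·A, so they cannot be added.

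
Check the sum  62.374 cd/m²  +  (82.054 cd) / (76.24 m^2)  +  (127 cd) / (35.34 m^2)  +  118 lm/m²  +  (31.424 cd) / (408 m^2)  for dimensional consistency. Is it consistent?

Dimensions:
  62.374 cd/m²:  cd·m⁻² = m⁻²·cd
  (82.054 cd) / (76.24 m^2):  [cd] / [m²] = m⁻²·cd
  (127 cd) / (35.34 m^2):  [cd] / [m²] = m⁻²·cd
  118 lm/m²:  lm·m⁻² = cd·m⁻² = m⁻²·cd
  (31.424 cd) / (408 m^2):  [cd] / [m²] = m⁻²·cd
Every term reduces to m⁻²·cd.

Yes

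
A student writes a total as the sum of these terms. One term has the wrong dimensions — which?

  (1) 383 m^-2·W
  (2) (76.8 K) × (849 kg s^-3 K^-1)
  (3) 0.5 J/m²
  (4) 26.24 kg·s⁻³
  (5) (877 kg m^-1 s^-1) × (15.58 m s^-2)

(3)

Expand each in SI base units:
  (1) W·m⁻² = J·s⁻¹·m⁻² = kg·s⁻³
  (2) [K] · [kg·s⁻³·K⁻¹] = kg·s⁻³
  (3) J·m⁻² = N·m·m⁻² = kg·s⁻²
  (4) kg·s⁻³
  (5) [kg·m⁻¹·s⁻¹] · [m·s⁻²] = kg·s⁻³
All reduce to kg·s⁻³ except (3), which is kg·s⁻².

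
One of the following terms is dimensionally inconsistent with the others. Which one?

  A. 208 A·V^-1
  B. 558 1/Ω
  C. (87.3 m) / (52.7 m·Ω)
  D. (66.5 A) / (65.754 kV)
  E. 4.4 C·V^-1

Work out the base dimensions of each:
  A. A·V⁻¹ = A·(J·C⁻¹)⁻¹ = kg⁻¹·m⁻²·s³·A²
  B. Ω⁻¹ = (V·A⁻¹)⁻¹ = kg⁻¹·m⁻²·s³·A²
  C. [m] / [kg·m³·s⁻³·A⁻²] = kg⁻¹·m⁻²·s³·A²
  D. [A] / [kg·m²·s⁻³·A⁻¹] = kg⁻¹·m⁻²·s³·A²
  E. C·V⁻¹ = s·A·(J·C⁻¹)⁻¹ = kg⁻¹·m⁻²·s⁴·A²
All reduce to kg⁻¹·m⁻²·s³·A² except E., which is kg⁻¹·m⁻²·s⁴·A².

E.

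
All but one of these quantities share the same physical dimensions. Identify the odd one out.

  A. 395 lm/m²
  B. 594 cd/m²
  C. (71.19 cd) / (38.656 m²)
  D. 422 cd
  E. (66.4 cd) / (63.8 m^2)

In SI base units:
  A. lm·m⁻² = cd·m⁻² = m⁻²·cd
  B. cd·m⁻² = m⁻²·cd
  C. [cd] / [m²] = m⁻²·cd
  D. cd
  E. [cd] / [m²] = m⁻²·cd
All reduce to m⁻²·cd except D., which is cd.

D.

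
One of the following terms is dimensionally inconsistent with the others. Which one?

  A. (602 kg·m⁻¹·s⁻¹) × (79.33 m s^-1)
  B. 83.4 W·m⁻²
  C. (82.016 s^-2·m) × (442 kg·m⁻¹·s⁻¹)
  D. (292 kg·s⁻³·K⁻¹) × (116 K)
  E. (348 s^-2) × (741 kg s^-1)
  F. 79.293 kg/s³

A.

In SI base units:
  A. [kg·m⁻¹·s⁻¹] · [m·s⁻¹] = kg·s⁻²
  B. W·m⁻² = J·s⁻¹·m⁻² = kg·s⁻³
  C. [m·s⁻²] · [kg·m⁻¹·s⁻¹] = kg·s⁻³
  D. [kg·s⁻³·K⁻¹] · [K] = kg·s⁻³
  E. [s⁻²] · [kg·s⁻¹] = kg·s⁻³
  F. kg·s⁻³
All reduce to kg·s⁻³ except A., which is kg·s⁻².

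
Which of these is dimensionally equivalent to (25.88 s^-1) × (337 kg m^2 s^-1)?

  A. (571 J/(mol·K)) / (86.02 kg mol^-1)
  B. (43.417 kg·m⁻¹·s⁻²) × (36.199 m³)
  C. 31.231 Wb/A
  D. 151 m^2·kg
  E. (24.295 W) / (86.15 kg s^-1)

B.

Reference: [s⁻¹] · [kg·m²·s⁻¹] = kg·m²·s⁻².
Each option:
  A. [kg·m²·s⁻²·K⁻¹·mol⁻¹] / [kg·mol⁻¹] = m²·s⁻²·K⁻¹
  B. [kg·m⁻¹·s⁻²] · [m³] = kg·m²·s⁻²  ← same
  C. Wb·A⁻¹ = V·s·A⁻¹ = kg·m²·s⁻²·A⁻²
  D. kg·m²
  E. [kg·m²·s⁻³] / [kg·s⁻¹] = m²·s⁻²
Only B. matches kg·m²·s⁻².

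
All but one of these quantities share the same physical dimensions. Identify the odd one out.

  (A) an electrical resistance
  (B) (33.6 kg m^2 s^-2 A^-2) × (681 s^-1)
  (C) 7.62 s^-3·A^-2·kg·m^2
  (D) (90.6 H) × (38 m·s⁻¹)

Work out the base dimensions of each:
  (A) [electrical resistance] = kg·m²·s⁻³·A⁻²
  (B) [kg·m²·s⁻²·A⁻²] · [s⁻¹] = kg·m²·s⁻³·A⁻²
  (C) kg·m²·s⁻³·A⁻²
  (D) [kg·m²·s⁻²·A⁻²] · [m·s⁻¹] = kg·m³·s⁻³·A⁻²
All reduce to kg·m²·s⁻³·A⁻² except (D), which is kg·m³·s⁻³·A⁻².

(D)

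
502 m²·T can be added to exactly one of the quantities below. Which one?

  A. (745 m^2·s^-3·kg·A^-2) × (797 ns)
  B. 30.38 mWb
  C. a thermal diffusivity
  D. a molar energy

B.

Reference: T·m² = Wb·m⁻²·m² = kg·m²·s⁻²·A⁻¹.
Each option:
  A. [kg·m²·s⁻³·A⁻²] · [s] = kg·m²·s⁻²·A⁻²
  B. Wb = V·s = kg·m²·s⁻²·A⁻¹  ← same
  C. [thermal diffusivity] = m²·s⁻¹
  D. [molar energy] = kg·m²·s⁻²·mol⁻¹
Only B. matches kg·m²·s⁻²·A⁻¹.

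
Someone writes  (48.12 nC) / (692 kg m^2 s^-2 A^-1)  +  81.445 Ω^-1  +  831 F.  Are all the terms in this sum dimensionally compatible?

In SI base units:
  (48.12 nC) / (692 kg m^2 s^-2 A^-1):  [s·A] / [kg·m²·s⁻²·A⁻¹] = kg⁻¹·m⁻²·s³·A²
  81.445 Ω^-1:  Ω⁻¹ = (V·A⁻¹)⁻¹ = kg⁻¹·m⁻²·s³·A²
  831 F:  F = C·V⁻¹ = kg⁻¹·m⁻²·s⁴·A²
The terms do not share a single dimension (kg⁻¹·m⁻²·s³·A² vs kg⁻¹·m⁻²·s⁴·A²).

No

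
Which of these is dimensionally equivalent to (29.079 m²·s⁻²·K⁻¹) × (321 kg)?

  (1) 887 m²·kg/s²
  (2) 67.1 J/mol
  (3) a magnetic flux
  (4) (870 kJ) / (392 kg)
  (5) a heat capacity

(5)

Reference: [m²·s⁻²·K⁻¹] · [kg] = kg·m²·s⁻²·K⁻¹.
Each option:
  (1) kg·m²·s⁻²
  (2) J·mol⁻¹ = N·m·mol⁻¹ = kg·m²·s⁻²·mol⁻¹
  (3) [magnetic flux] = kg·m²·s⁻²·A⁻¹
  (4) [kg·m²·s⁻²] / [kg] = m²·s⁻²
  (5) [heat capacity] = kg·m²·s⁻²·K⁻¹  ← same
Only (5) matches kg·m²·s⁻²·K⁻¹.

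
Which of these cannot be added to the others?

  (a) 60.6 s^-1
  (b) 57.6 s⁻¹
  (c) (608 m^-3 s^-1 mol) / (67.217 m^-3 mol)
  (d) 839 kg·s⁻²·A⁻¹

Dimensions:
  (a) s⁻¹
  (b) s⁻¹
  (c) [m⁻³·s⁻¹·mol] / [m⁻³·mol] = s⁻¹
  (d) kg·s⁻²·A⁻¹
All reduce to s⁻¹ except (d), which is kg·s⁻²·A⁻¹.

(d)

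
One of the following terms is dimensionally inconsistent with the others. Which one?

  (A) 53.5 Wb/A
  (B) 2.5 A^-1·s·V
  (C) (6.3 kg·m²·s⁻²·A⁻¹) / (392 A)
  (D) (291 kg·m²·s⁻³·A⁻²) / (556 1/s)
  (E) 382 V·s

(E)

In SI base units:
  (A) Wb·A⁻¹ = V·s·A⁻¹ = kg·m²·s⁻²·A⁻²
  (B) V·s·A⁻¹ = J·C⁻¹·s·A⁻¹ = kg·m²·s⁻²·A⁻²
  (C) [kg·m²·s⁻²·A⁻¹] / [A] = kg·m²·s⁻²·A⁻²
  (D) [kg·m²·s⁻³·A⁻²] / [s⁻¹] = kg·m²·s⁻²·A⁻²
  (E) V·s = J·C⁻¹·s = kg·m²·s⁻²·A⁻¹
All reduce to kg·m²·s⁻²·A⁻² except (E), which is kg·m²·s⁻²·A⁻¹.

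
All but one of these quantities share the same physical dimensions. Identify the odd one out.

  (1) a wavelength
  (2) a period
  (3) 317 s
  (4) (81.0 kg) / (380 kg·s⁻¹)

(1)

Reduce each to base SI dimensions:
  (1) [wavelength] = m
  (2) [period] = s
  (3) s
  (4) [kg] / [kg·s⁻¹] = s
All reduce to s except (1), which is m.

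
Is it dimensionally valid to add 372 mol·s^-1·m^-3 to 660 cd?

Dimensions:
  372 mol·s^-1·m^-3:  mol·m⁻³·s⁻¹ = m⁻³·s⁻¹·mol
  660 cd:  cd
m⁻³·s⁻¹·mol ≠ cd, so they cannot be added.

No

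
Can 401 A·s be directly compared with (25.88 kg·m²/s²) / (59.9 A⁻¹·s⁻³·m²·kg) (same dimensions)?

Yes

Expand each in SI base units:
  401 A·s:  A·s = s·A
  (25.88 kg·m²/s²) / (59.9 A⁻¹·s⁻³·m²·kg):  [kg·m²·s⁻²] / [kg·m²·s⁻³·A⁻¹] = s·A
Both are s·A, so they have the same dimensions and can be added.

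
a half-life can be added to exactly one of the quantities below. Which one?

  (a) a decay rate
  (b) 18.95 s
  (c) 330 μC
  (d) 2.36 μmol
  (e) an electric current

(b)

Reference: [half-life] = s.
Each option:
  (a) [decay rate] = s⁻¹
  (b) s  ← same
  (c) C = s·A
  (d) mol
  (e) [electric current] = A
Only (b) matches s.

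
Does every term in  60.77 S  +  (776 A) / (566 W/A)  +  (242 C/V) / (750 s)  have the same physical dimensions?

Yes

In SI base units:
  60.77 S:  S = Ω⁻¹ = kg⁻¹·m⁻²·s³·A²
  (776 A) / (566 W/A):  [A] / [kg·m²·s⁻³·A⁻¹] = kg⁻¹·m⁻²·s³·A²
  (242 C/V) / (750 s):  [kg⁻¹·m⁻²·s⁴·A²] / [s] = kg⁻¹·m⁻²·s³·A²
Every term reduces to kg⁻¹·m⁻²·s³·A².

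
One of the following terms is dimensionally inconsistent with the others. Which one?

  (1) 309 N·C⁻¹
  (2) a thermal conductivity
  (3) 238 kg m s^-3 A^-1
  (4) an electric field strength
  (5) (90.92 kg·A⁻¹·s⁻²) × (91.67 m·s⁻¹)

(2)

Work out the base dimensions of each:
  (1) N·C⁻¹ = kg·m·s⁻²·(s·A)⁻¹ = kg·m·s⁻³·A⁻¹
  (2) [thermal conductivity] = kg·m·s⁻³·K⁻¹
  (3) kg·m·s⁻³·A⁻¹
  (4) [electric field strength] = kg·m·s⁻³·A⁻¹
  (5) [kg·s⁻²·A⁻¹] · [m·s⁻¹] = kg·m·s⁻³·A⁻¹
All reduce to kg·m·s⁻³·A⁻¹ except (2), which is kg·m·s⁻³·K⁻¹.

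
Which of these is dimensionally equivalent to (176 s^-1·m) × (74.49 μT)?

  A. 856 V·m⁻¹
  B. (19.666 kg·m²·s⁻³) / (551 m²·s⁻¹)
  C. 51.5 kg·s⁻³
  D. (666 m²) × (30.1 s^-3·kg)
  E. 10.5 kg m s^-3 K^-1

A.

Reference: [m·s⁻¹] · [kg·s⁻²·A⁻¹] = kg·m·s⁻³·A⁻¹.
Each option:
  A. V·m⁻¹ = J·C⁻¹·m⁻¹ = kg·m·s⁻³·A⁻¹  ← same
  B. [kg·m²·s⁻³] / [m²·s⁻¹] = kg·s⁻²
  C. kg·s⁻³
  D. [m²] · [kg·s⁻³] = kg·m²·s⁻³
  E. kg·m·s⁻³·K⁻¹
Only A. matches kg·m·s⁻³·A⁻¹.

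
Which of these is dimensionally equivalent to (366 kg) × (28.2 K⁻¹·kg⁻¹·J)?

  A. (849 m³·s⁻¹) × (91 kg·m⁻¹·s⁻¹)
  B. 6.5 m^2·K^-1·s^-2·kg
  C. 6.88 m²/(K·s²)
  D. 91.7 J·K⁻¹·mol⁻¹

B.

Reference: [kg] · [m²·s⁻²·K⁻¹] = kg·m²·s⁻²·K⁻¹.
Each option:
  A. [m³·s⁻¹] · [kg·m⁻¹·s⁻¹] = kg·m²·s⁻²
  B. kg·m²·s⁻²·K⁻¹  ← same
  C. m²·s⁻²·K⁻¹
  D. J·mol⁻¹·K⁻¹ = N·m·mol⁻¹·K⁻¹ = kg·m²·s⁻²·K⁻¹·mol⁻¹
Only B. matches kg·m²·s⁻²·K⁻¹.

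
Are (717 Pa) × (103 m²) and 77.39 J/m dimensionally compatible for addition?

Expand each in SI base units:
  (717 Pa) × (103 m²):  [kg·m⁻¹·s⁻²] · [m²] = kg·m·s⁻²
  77.39 J/m:  J·m⁻¹ = N·m·m⁻¹ = kg·m·s⁻²
Both are kg·m·s⁻², so they have the same dimensions and can be added.

Yes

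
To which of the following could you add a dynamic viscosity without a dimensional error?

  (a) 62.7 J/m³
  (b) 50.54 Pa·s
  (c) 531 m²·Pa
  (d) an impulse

Reference: [dynamic viscosity] = kg·m⁻¹·s⁻¹.
Each option:
  (a) J·m⁻³ = N·m·m⁻³ = kg·m⁻¹·s⁻²
  (b) Pa·s = N·m⁻²·s = kg·m⁻¹·s⁻¹  ← same
  (c) Pa·m² = N·m⁻²·m² = kg·m·s⁻²
  (d) [impulse] = kg·m·s⁻¹
Only (b) matches kg·m⁻¹·s⁻¹.

(b)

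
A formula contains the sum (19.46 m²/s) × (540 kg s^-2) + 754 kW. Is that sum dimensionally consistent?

Work out the base dimensions of each:
  (19.46 m²/s) × (540 kg s^-2):  [m²·s⁻¹] · [kg·s⁻²] = kg·m²·s⁻³
  754 kW:  W = J·s⁻¹ = kg·m²·s⁻³
Both are kg·m²·s⁻³, so they have the same dimensions and can be added.

Yes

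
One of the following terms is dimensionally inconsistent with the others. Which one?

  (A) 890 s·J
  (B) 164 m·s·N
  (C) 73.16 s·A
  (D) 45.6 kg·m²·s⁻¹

Dimensions:
  (A) J·s = N·m·s = kg·m²·s⁻¹
  (B) N·m·s = kg·m·s⁻²·m·s = kg·m²·s⁻¹
  (C) A·s = s·A
  (D) kg·m²·s⁻¹
All reduce to kg·m²·s⁻¹ except (C), which is s·A.

(C)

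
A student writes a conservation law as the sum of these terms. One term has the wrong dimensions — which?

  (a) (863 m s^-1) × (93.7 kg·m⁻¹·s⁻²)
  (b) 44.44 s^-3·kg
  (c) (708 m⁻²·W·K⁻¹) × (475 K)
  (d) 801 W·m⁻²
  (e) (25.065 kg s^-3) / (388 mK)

Reduce each to base SI dimensions:
  (a) [m·s⁻¹] · [kg·m⁻¹·s⁻²] = kg·s⁻³
  (b) kg·s⁻³
  (c) [kg·s⁻³·K⁻¹] · [K] = kg·s⁻³
  (d) W·m⁻² = J·s⁻¹·m⁻² = kg·s⁻³
  (e) [kg·s⁻³] / [K] = kg·s⁻³·K⁻¹
All reduce to kg·s⁻³ except (e), which is kg·s⁻³·K⁻¹.

(e)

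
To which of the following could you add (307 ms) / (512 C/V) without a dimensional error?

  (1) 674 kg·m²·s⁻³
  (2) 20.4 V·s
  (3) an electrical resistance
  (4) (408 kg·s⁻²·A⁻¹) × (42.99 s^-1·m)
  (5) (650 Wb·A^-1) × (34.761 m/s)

Reference: [s] / [kg⁻¹·m⁻²·s⁴·A²] = kg·m²·s⁻³·A⁻².
Each option:
  (1) kg·m²·s⁻³
  (2) V·s = J·C⁻¹·s = kg·m²·s⁻²·A⁻¹
  (3) [electrical resistance] = kg·m²·s⁻³·A⁻²  ← same
  (4) [kg·s⁻²·A⁻¹] · [m·s⁻¹] = kg·m·s⁻³·A⁻¹
  (5) [kg·m²·s⁻²·A⁻²] · [m·s⁻¹] = kg·m³·s⁻³·A⁻²
Only (3) matches kg·m²·s⁻³·A⁻².

(3)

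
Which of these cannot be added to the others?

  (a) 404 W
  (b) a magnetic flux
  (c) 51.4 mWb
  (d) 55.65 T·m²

(a)

Reduce each to base SI dimensions:
  (a) W = J·s⁻¹ = kg·m²·s⁻³
  (b) [magnetic flux] = kg·m²·s⁻²·A⁻¹
  (c) Wb = V·s = kg·m²·s⁻²·A⁻¹
  (d) T·m² = Wb·m⁻²·m² = kg·m²·s⁻²·A⁻¹
All reduce to kg·m²·s⁻²·A⁻¹ except (a), which is kg·m²·s⁻³.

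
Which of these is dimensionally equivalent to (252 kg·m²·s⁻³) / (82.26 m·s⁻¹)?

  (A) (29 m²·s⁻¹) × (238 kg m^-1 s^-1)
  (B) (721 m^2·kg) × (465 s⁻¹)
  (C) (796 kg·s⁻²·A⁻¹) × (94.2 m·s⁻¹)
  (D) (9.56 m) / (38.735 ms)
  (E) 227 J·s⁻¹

Reference: [kg·m²·s⁻³] / [m·s⁻¹] = kg·m·s⁻².
Each option:
  (A) [m²·s⁻¹] · [kg·m⁻¹·s⁻¹] = kg·m·s⁻²  ← same
  (B) [kg·m²] · [s⁻¹] = kg·m²·s⁻¹
  (C) [kg·s⁻²·A⁻¹] · [m·s⁻¹] = kg·m·s⁻³·A⁻¹
  (D) [m] / [s] = m·s⁻¹
  (E) J·s⁻¹ = N·m·s⁻¹ = kg·m²·s⁻³
Only (A) matches kg·m·s⁻².

(A)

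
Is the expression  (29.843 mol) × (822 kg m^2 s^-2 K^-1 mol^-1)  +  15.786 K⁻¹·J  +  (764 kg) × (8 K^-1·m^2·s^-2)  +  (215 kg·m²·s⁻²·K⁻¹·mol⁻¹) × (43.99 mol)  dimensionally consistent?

Yes

In SI base units:
  (29.843 mol) × (822 kg m^2 s^-2 K^-1 mol^-1):  [mol] · [kg·m²·s⁻²·K⁻¹·mol⁻¹] = kg·m²·s⁻²·K⁻¹
  15.786 K⁻¹·J:  J·K⁻¹ = N·m·K⁻¹ = kg·m²·s⁻²·K⁻¹
  (764 kg) × (8 K^-1·m^2·s^-2):  [kg] · [m²·s⁻²·K⁻¹] = kg·m²·s⁻²·K⁻¹
  (215 kg·m²·s⁻²·K⁻¹·mol⁻¹) × (43.99 mol):  [kg·m²·s⁻²·K⁻¹·mol⁻¹] · [mol] = kg·m²·s⁻²·K⁻¹
Every term reduces to kg·m²·s⁻²·K⁻¹.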